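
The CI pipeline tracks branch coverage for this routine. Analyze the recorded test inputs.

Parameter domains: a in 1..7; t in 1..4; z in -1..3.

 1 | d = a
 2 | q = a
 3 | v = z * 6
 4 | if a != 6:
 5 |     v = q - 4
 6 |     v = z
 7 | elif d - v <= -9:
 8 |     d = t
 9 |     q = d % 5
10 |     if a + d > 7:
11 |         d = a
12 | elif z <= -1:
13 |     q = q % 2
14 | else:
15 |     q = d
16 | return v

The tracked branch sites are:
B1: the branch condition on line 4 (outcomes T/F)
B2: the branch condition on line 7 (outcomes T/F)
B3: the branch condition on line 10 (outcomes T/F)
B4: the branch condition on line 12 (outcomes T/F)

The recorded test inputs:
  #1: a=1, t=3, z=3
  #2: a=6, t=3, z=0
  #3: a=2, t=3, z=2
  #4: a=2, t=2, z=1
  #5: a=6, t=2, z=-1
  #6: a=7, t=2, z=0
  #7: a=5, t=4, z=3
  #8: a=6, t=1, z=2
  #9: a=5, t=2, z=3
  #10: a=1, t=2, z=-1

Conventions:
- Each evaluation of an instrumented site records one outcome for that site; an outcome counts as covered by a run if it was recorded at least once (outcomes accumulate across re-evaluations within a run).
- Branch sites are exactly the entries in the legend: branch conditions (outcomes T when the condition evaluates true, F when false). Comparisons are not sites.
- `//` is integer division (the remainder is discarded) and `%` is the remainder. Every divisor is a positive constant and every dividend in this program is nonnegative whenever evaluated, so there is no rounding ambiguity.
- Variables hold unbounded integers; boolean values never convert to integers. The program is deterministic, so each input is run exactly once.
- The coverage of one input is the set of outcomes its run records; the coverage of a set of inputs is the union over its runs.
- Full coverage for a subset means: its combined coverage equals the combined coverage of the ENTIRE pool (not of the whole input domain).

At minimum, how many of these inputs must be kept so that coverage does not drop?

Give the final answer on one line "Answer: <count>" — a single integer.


run #1 (a=1, t=3, z=3) runs B1->T; records B1=T
run #2 (a=6, t=3, z=0) runs B1->F, B2->F, B4->F; records B1=F, B2=F, B4=F
run #3 (a=2, t=3, z=2) runs B1->T; records B1=T
run #4 (a=2, t=2, z=1) runs B1->T; records B1=T
run #5 (a=6, t=2, z=-1) runs B1->F, B2->F, B4->T; records B1=F, B2=F, B4=T
run #6 (a=7, t=2, z=0) runs B1->T; records B1=T
run #7 (a=5, t=4, z=3) runs B1->T; records B1=T
run #8 (a=6, t=1, z=2) runs B1->F, B2->F, B4->F; records B1=F, B2=F, B4=F
run #9 (a=5, t=2, z=3) runs B1->T; records B1=T
run #10 (a=1, t=2, z=-1) runs B1->T; records B1=T
the full pool covers 5 outcomes: B1=T, B1=F, B2=F, B4=T, B4=F
no size-1 subset reaches all 5 outcomes (best union: 3/5)
no size-2 subset reaches all 5 outcomes (best union: 4/5)
the canonical winner is {1, 2, 5}: size 3, full 5-outcome coverage, earliest index list among size-3 covers
Answer: 3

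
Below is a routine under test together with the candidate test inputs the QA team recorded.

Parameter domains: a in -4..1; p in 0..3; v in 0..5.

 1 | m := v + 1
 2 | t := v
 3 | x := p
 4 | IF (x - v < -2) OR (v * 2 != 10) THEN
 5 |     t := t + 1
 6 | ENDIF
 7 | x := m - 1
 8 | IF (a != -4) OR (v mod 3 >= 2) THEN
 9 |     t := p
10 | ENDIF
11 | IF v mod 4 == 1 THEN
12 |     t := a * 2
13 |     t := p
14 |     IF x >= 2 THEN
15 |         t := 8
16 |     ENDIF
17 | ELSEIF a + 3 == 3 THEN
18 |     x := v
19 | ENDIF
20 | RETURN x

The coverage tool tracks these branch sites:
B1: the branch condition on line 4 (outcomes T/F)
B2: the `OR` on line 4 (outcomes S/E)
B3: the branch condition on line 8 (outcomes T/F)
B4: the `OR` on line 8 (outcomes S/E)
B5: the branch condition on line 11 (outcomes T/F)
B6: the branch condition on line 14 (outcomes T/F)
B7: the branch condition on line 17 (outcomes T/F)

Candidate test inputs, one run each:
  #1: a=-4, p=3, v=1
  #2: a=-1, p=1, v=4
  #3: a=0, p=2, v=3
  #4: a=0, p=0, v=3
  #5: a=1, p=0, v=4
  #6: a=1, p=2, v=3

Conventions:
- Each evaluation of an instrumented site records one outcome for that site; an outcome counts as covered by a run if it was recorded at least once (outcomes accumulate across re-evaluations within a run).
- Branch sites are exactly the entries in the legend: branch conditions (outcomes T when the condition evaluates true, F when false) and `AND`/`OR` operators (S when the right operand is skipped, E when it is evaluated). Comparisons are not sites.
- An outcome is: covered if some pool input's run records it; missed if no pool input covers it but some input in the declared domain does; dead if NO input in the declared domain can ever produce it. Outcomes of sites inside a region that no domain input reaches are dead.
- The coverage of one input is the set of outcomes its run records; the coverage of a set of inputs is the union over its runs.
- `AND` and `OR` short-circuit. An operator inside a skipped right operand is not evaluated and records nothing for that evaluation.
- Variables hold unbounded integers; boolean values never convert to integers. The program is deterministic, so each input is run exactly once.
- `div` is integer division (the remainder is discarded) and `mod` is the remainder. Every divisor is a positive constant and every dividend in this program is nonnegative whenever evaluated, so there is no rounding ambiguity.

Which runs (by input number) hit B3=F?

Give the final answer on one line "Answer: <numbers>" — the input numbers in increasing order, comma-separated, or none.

input #1 (a=-4, p=3, v=1): produces B3=F
input #2 (a=-1, p=1, v=4): does not produce B3=F
input #3 (a=0, p=2, v=3): does not produce B3=F
input #4 (a=0, p=0, v=3): does not produce B3=F
input #5 (a=1, p=0, v=4): does not produce B3=F
input #6 (a=1, p=2, v=3): does not produce B3=F

Answer: 1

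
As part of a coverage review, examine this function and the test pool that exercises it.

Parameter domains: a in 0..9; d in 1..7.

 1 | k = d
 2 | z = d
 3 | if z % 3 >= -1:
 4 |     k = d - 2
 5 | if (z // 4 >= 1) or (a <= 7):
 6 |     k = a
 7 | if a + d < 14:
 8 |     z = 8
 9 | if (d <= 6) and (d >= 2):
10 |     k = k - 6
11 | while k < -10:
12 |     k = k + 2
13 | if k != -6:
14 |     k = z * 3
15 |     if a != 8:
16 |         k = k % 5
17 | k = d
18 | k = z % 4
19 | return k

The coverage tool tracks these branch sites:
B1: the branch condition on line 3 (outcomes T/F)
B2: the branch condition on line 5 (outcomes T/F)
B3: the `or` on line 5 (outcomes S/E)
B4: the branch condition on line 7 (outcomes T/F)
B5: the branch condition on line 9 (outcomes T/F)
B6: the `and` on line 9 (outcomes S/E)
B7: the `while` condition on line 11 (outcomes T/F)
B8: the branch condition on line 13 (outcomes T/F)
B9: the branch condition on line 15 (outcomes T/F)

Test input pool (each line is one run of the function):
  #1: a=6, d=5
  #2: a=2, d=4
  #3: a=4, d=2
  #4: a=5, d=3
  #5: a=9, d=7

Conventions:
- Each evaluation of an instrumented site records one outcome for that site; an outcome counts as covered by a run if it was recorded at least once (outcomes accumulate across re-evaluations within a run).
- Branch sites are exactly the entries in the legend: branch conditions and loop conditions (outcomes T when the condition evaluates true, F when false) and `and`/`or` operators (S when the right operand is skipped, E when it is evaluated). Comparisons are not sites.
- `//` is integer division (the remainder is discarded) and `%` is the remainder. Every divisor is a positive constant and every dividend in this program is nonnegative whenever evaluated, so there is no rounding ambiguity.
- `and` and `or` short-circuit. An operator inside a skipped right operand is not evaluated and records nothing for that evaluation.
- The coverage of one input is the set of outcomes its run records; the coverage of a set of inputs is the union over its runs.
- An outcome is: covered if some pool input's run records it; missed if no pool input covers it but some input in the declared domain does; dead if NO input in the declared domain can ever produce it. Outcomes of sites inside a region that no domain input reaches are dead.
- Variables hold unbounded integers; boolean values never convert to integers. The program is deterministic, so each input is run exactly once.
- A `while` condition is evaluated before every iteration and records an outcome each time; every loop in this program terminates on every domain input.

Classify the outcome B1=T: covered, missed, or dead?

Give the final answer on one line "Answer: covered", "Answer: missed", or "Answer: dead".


B1=T is recorded by pool input(s) 1, 2, 3, 4, 5 -> covered
Answer: covered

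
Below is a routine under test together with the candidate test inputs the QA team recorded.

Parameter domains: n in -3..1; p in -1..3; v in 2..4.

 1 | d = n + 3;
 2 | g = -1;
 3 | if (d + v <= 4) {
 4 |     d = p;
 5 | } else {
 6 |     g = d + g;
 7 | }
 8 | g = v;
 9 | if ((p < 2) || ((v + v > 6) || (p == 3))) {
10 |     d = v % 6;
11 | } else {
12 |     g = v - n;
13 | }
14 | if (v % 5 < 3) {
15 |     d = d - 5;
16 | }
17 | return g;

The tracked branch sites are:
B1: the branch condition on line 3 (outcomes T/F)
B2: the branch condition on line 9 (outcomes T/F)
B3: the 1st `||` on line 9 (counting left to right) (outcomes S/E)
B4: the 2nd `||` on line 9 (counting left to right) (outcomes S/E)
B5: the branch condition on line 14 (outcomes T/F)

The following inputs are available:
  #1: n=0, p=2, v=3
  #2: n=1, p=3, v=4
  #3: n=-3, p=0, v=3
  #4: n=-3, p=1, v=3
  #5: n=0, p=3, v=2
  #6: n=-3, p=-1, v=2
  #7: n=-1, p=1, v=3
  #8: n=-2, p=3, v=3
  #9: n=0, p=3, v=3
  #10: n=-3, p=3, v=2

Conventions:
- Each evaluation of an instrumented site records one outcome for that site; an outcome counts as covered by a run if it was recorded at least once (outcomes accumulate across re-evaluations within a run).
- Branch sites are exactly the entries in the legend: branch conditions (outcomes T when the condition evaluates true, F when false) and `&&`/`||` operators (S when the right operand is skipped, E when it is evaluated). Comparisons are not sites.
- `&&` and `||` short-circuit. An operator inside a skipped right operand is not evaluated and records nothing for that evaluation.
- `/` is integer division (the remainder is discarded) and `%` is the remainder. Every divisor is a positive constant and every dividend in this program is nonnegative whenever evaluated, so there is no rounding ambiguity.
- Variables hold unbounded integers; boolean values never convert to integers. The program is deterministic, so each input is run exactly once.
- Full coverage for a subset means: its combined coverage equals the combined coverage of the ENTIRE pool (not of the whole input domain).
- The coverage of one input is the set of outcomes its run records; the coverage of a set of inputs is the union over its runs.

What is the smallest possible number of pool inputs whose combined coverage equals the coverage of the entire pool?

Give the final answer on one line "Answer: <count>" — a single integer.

#1 (n=0, p=2, v=3) -> covered: B1=F, B2=F, B3=E, B4=E, B5=F
#2 (n=1, p=3, v=4) -> covered: B1=F, B2=T, B3=E, B4=S, B5=F
#3 (n=-3, p=0, v=3) -> covered: B1=T, B2=T, B3=S, B5=F
#4 (n=-3, p=1, v=3) -> covered: B1=T, B2=T, B3=S, B5=F
#5 (n=0, p=3, v=2) -> covered: B1=F, B2=T, B3=E, B4=E, B5=T
#6 (n=-3, p=-1, v=2) -> covered: B1=T, B2=T, B3=S, B5=T
#7 (n=-1, p=1, v=3) -> covered: B1=F, B2=T, B3=S, B5=F
#8 (n=-2, p=3, v=3) -> covered: B1=T, B2=T, B3=E, B4=E, B5=F
#9 (n=0, p=3, v=3) -> covered: B1=F, B2=T, B3=E, B4=E, B5=F
#10 (n=-3, p=3, v=2) -> covered: B1=T, B2=T, B3=E, B4=E, B5=T
together the pool reaches 10 outcomes: B1=T, B1=F, B2=T, B2=F, B3=S, B3=E, B4=S, B4=E, B5=T, B5=F
size 1 is not enough: best union over all size-1 subsets is 5/10
size 2 is not enough: best union over all size-2 subsets is 9/10
inputs {1, 2, 6} (size 3) cover everything; no size-3 subset with a lexicographically smaller index list covers all 10

Answer: 3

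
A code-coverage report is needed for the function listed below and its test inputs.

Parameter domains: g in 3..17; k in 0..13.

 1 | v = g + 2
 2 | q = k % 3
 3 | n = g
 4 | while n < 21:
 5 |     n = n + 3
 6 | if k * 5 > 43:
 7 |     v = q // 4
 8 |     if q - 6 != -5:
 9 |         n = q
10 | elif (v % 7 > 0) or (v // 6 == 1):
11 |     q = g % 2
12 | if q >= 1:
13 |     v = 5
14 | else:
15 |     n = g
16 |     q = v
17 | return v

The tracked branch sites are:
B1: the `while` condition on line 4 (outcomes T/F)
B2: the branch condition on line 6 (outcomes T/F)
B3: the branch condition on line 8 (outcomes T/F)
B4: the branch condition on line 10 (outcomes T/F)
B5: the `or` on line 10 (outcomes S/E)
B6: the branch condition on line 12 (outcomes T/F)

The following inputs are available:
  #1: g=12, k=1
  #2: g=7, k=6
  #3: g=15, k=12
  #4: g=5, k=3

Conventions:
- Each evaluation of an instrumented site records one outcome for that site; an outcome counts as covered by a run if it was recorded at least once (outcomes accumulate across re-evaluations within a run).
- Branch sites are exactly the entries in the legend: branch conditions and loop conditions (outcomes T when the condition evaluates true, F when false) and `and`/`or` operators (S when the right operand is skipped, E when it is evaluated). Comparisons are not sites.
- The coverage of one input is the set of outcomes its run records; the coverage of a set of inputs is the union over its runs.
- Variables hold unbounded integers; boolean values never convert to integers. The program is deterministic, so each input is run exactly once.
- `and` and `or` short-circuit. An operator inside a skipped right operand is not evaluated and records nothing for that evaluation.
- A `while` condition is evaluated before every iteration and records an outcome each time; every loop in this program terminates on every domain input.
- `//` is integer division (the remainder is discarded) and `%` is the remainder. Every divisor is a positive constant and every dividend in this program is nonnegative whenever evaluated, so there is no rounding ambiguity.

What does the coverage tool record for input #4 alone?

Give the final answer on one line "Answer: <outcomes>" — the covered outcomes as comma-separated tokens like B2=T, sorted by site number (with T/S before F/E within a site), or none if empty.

Tracing the run of input #4 (g=5, k=3):
  B1->T, B1->T, B1->T, B1->T, B1->T, B1->T, B1->F, B2->F, B5->E, B4->T
  B6->T
as a set, this run covers: B1=T, B1=F, B2=F, B4=T, B5=E, B6=T

Answer: B1=T, B1=F, B2=F, B4=T, B5=E, B6=T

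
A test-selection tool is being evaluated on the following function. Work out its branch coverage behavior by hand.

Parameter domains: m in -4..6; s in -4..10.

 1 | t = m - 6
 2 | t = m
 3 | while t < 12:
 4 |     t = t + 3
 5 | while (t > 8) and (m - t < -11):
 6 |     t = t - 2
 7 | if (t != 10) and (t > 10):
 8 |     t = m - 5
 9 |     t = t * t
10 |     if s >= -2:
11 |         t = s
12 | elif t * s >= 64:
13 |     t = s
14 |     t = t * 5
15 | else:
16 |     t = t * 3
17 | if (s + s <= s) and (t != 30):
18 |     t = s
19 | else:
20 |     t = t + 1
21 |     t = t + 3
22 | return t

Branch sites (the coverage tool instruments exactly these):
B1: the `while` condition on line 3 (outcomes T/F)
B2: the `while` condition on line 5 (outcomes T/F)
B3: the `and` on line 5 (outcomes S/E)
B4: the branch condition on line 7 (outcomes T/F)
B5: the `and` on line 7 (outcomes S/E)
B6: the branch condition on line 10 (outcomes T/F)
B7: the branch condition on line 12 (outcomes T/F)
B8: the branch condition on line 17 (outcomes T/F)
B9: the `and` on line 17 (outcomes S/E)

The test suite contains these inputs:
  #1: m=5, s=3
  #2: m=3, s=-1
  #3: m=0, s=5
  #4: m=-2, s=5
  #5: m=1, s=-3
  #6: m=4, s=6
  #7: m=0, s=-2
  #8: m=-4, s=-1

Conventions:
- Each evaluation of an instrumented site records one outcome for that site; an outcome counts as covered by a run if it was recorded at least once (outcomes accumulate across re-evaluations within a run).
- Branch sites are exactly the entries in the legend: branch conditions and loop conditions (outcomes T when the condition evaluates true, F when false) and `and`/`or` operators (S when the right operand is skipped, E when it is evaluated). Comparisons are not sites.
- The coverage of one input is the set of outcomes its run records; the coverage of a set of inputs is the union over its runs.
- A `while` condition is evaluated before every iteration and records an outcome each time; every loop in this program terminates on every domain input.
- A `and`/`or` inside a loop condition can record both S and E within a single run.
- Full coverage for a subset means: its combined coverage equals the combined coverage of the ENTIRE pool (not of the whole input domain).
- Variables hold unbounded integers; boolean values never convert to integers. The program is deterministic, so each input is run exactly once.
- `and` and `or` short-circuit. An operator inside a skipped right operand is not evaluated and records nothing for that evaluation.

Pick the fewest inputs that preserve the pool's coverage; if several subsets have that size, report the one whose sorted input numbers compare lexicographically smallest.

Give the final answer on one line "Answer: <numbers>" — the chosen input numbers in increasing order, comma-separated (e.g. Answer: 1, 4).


input #1, m=5, s=3: outcomes B1=T, B1=F, B2=F, B3=E, B4=T, B5=E, B6=T, B8=F, B9=S
input #2, m=3, s=-1: outcomes B1=T, B1=F, B2=F, B3=E, B4=T, B5=E, B6=T, B8=T, B9=E
input #3, m=0, s=5: outcomes B1=T, B1=F, B2=T, B2=F, B3=E, B4=F, B5=S, B7=F, B8=F, B9=S
input #4, m=-2, s=5: outcomes B1=T, B1=F, B2=T, B2=F, B3=E, B4=F, B5=E, B7=F, B8=F, B9=S
input #5, m=1, s=-3: outcomes B1=T, B1=F, B2=T, B2=F, B3=E, B4=T, B5=E, B6=F, B8=T, B9=E
input #6, m=4, s=6: outcomes B1=T, B1=F, B2=F, B3=E, B4=T, B5=E, B6=T, B8=F, B9=S
input #7, m=0, s=-2: outcomes B1=T, B1=F, B2=T, B2=F, B3=E, B4=F, B5=S, B7=F, B8=F, B9=E
input #8, m=-4, s=-1: outcomes B1=T, B1=F, B2=T, B2=F, B3=S, B3=E, B4=F, B5=E, B7=F, B8=T, B9=E
pool-wide coverage (17 outcomes): B1=T, B1=F, B2=T, B2=F, B3=S, B3=E, B4=T, B4=F, B5=S, B5=E, B6=T, B6=F, B7=F, B8=T, B8=F, B9=S, B9=E
every size-1 subset falls short of the 17 outcomes (best: 11/17)
every size-2 subset falls short of the 17 outcomes (best: 15/17)
every size-3 subset falls short of the 17 outcomes (best: 16/17)
inputs {1, 3, 5, 8} (size 4) cover everything; no size-4 subset with a lexicographically smaller index list covers all 17
Answer: 1, 3, 5, 8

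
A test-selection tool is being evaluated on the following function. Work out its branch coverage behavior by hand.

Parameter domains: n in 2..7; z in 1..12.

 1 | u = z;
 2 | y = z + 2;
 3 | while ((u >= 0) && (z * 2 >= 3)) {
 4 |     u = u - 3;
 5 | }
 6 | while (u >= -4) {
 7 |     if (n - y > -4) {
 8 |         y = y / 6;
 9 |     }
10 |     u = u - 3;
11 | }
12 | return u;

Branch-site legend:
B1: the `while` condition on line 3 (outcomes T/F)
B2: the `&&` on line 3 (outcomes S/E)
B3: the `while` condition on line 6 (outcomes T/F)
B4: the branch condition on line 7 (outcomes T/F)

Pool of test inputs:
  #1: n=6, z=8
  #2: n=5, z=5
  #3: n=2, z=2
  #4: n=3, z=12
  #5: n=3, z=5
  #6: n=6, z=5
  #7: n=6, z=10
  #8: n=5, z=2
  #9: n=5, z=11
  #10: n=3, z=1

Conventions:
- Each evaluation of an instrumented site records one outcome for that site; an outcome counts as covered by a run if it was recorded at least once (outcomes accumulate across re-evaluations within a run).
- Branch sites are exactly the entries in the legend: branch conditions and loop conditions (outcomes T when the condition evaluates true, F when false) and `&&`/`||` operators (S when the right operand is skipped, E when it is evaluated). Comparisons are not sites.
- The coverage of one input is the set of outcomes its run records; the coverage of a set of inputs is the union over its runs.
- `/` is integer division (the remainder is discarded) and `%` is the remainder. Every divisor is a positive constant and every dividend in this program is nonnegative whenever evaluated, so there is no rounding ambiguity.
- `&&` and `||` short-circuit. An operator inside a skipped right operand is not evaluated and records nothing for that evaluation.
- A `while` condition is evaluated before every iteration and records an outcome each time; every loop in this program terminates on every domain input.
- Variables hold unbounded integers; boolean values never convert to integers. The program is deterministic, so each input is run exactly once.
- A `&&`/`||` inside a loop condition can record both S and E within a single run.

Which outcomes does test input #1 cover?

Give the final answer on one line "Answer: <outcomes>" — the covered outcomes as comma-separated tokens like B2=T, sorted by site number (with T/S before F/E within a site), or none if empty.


Tracing the run of input #1 (n=6, z=8):
  B2->E, B1->T, B2->E, B1->T, B2->E, B1->T, B2->S, B1->F, B3->T, B4->F
  B3->T, B4->F, B3->F
collecting distinct outcomes: B1=T, B1=F, B2=S, B2=E, B3=T, B3=F, B4=F
Answer: B1=T, B1=F, B2=S, B2=E, B3=T, B3=F, B4=F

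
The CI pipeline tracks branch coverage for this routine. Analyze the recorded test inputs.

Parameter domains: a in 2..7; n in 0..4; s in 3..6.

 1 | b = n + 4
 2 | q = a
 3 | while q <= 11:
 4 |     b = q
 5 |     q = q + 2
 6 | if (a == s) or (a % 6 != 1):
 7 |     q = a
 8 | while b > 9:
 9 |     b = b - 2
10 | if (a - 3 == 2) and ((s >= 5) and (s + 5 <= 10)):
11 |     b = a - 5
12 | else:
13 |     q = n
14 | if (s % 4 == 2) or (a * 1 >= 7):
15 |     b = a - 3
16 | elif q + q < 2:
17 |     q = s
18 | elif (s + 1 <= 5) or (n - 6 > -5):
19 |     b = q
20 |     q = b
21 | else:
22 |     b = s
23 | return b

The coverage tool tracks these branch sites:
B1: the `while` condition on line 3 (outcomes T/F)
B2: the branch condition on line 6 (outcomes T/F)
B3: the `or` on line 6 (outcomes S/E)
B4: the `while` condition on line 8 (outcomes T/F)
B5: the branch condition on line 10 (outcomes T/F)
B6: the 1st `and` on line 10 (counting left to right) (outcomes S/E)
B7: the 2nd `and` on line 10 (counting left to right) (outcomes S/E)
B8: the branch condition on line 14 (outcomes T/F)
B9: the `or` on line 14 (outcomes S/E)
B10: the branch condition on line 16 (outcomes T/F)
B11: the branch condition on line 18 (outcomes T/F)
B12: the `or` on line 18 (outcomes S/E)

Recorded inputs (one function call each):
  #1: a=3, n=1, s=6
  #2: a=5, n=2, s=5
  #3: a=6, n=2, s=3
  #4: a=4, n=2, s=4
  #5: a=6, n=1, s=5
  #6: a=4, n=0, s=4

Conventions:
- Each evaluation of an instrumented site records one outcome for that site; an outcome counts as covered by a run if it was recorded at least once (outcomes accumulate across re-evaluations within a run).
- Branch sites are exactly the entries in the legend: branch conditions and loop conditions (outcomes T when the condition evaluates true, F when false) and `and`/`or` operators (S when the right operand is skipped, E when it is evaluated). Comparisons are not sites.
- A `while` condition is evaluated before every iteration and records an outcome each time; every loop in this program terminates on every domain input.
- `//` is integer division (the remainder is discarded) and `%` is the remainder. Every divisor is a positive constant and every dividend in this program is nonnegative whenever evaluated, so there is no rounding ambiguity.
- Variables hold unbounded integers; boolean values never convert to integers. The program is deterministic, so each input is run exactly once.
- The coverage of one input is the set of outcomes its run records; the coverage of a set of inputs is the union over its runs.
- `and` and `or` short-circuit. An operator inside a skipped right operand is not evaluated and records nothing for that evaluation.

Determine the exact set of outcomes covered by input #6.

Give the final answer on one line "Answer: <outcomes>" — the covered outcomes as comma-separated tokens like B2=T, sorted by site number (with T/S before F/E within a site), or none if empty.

Running input #6 (a=4, n=0, s=4), event by event:
  B1->T, B1->T, B1->T, B1->T, B1->F, B3->S, B2->T, B4->T, B4->F, B6->S
  B5->F, B9->E, B8->F, B10->T
collecting distinct outcomes: B1=T, B1=F, B2=T, B3=S, B4=T, B4=F, B5=F, B6=S, B8=F, B9=E, B10=T

Answer: B1=T, B1=F, B2=T, B3=S, B4=T, B4=F, B5=F, B6=S, B8=F, B9=E, B10=T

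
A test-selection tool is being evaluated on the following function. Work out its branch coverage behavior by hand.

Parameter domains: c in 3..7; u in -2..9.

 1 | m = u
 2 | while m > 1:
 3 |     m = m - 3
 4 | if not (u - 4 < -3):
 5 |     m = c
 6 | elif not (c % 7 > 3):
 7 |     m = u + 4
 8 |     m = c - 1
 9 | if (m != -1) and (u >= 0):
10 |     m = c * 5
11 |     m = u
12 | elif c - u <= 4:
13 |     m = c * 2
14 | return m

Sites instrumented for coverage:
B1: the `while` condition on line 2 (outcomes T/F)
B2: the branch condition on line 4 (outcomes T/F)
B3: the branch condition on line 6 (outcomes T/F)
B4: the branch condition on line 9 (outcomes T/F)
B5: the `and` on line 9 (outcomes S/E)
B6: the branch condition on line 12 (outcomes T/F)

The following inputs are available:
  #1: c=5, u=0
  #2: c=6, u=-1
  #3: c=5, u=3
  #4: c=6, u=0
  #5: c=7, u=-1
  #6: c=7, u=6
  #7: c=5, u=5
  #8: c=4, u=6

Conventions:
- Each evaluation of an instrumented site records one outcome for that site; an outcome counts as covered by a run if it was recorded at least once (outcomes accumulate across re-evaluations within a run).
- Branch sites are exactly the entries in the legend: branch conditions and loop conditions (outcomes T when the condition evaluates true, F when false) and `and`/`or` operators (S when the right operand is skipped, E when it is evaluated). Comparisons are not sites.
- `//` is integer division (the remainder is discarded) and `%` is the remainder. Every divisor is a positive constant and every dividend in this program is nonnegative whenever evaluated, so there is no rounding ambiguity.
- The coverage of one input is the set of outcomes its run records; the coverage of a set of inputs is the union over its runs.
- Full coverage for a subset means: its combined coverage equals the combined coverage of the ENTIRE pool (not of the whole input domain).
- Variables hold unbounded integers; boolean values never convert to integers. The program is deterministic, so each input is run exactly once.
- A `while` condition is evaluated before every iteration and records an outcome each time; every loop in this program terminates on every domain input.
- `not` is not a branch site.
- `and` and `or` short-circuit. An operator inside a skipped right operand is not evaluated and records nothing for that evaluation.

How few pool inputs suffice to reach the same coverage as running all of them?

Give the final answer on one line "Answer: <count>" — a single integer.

#1 (c=5, u=0) -> B1->F, B2->F, B3->F, B5->E, B4->T; covered: B1=F, B2=F, B3=F, B4=T, B5=E
#2 (c=6, u=-1) -> B1->F, B2->F, B3->F, B5->S, B4->F, B6->F; covered: B1=F, B2=F, B3=F, B4=F, B5=S, B6=F
#3 (c=5, u=3) -> B1->T, B1->F, B2->T, B5->E, B4->T; covered: B1=T, B1=F, B2=T, B4=T, B5=E
#4 (c=6, u=0) -> B1->F, B2->F, B3->F, B5->E, B4->T; covered: B1=F, B2=F, B3=F, B4=T, B5=E
#5 (c=7, u=-1) -> B1->F, B2->F, B3->T, B5->E, B4->F, B6->F; covered: B1=F, B2=F, B3=T, B4=F, B5=E, B6=F
#6 (c=7, u=6) -> B1->T, B1->T, B1->F, B2->T, B5->E, B4->T; covered: B1=T, B1=F, B2=T, B4=T, B5=E
#7 (c=5, u=5) -> B1->T, B1->T, B1->F, B2->T, B5->E, B4->T; covered: B1=T, B1=F, B2=T, B4=T, B5=E
#8 (c=4, u=6) -> B1->T, B1->T, B1->F, B2->T, B5->E, B4->T; covered: B1=T, B1=F, B2=T, B4=T, B5=E
the full pool covers 11 outcomes: B1=T, B1=F, B2=T, B2=F, B3=T, B3=F, B4=T, B4=F, B5=S, B5=E, B6=F
checked all size-1 subsets: none covers 11 outcomes (max 6/11)
checked all size-2 subsets: none covers 11 outcomes (max 10/11)
size 3: inputs {2, 3, 5} cover all 11 outcomes, and no lexicographically smaller subset of this size does

Answer: 3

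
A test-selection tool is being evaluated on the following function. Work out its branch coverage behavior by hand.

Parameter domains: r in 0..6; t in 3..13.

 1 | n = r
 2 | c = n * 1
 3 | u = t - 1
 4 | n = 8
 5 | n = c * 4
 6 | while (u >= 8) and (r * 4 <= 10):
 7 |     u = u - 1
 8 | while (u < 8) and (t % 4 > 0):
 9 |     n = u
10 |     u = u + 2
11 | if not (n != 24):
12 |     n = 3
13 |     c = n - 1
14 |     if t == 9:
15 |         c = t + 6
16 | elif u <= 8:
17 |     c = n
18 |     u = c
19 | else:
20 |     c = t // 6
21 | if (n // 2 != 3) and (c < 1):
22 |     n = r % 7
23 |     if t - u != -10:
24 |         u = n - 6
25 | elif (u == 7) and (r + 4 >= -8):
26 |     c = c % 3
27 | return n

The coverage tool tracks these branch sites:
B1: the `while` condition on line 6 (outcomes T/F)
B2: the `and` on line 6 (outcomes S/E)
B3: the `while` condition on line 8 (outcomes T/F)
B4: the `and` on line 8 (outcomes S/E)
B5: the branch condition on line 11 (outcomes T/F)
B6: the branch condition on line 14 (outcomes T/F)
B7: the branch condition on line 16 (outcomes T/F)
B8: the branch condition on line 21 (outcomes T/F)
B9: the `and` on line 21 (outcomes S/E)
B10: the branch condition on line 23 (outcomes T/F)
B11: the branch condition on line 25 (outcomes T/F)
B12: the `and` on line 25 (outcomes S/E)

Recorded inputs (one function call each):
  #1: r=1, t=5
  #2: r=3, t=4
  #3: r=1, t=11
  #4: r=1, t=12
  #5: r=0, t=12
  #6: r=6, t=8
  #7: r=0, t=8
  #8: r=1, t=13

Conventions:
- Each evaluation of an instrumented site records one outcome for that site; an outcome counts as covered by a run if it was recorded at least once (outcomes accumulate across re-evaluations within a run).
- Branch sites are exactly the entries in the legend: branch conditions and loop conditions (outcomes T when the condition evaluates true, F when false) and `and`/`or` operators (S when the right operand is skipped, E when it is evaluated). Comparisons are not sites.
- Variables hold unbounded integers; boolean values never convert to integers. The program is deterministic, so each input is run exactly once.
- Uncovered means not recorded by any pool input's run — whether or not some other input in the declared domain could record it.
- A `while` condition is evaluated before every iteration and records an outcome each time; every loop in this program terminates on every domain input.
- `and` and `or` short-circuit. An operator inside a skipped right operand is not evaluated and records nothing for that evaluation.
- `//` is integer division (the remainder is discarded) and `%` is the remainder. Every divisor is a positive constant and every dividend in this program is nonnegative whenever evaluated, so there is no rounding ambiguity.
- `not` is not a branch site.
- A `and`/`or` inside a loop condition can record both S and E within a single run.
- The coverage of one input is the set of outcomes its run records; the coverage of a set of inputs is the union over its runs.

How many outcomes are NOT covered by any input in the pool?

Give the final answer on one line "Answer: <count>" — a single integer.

input #1, r=1, t=5: events B2->S, B1->F, B4->E, B3->T, B4->E, B3->T, B4->S, B3->F, B5->F, B7->T, B9->S, B8->F, B12->S, B11->F; outcomes B1=F, B2=S, B3=T, B3=F, B4=S, B4=E, B5=F, B7=T, B8=F, B9=S, B11=F, B12=S
input #2, r=3, t=4: events B2->S, B1->F, B4->E, B3->F, B5->F, B7->T, B9->E, B8->F, B12->S, B11->F; outcomes B1=F, B2=S, B3=F, B4=E, B5=F, B7=T, B8=F, B9=E, B11=F, B12=S
input #3, r=1, t=11: events B2->E, B1->T, B2->E, B1->T, B2->E, B1->T, B2->S, B1->F, B4->E, B3->T, B4->S, B3->F, B5->F, B7->F, ...; outcomes B1=T, B1=F, B2=S, B2=E, B3=T, B3=F, B4=S, B4=E, B5=F, B7=F, B8=F, B9=S, B11=F, B12=S
input #4, r=1, t=12: events B2->E, B1->T, B2->E, B1->T, B2->E, B1->T, B2->E, B1->T, B2->S, B1->F, B4->E, B3->F, B5->F, B7->T, ...; outcomes B1=T, B1=F, B2=S, B2=E, B3=F, B4=E, B5=F, B7=T, B8=F, B9=E, B11=F, B12=S
input #5, r=0, t=12: events B2->E, B1->T, B2->E, B1->T, B2->E, B1->T, B2->E, B1->T, B2->S, B1->F, B4->E, B3->F, B5->F, B7->T, ...; outcomes B1=T, B1=F, B2=S, B2=E, B3=F, B4=E, B5=F, B7=T, B8=T, B9=E, B10=T
input #6, r=6, t=8: events B2->S, B1->F, B4->E, B3->F, B5->T, B6->F, B9->E, B8->F, B12->E, B11->T; outcomes B1=F, B2=S, B3=F, B4=E, B5=T, B6=F, B8=F, B9=E, B11=T, B12=E
input #7, r=0, t=8: events B2->S, B1->F, B4->E, B3->F, B5->F, B7->T, B9->E, B8->T, B10->T; outcomes B1=F, B2=S, B3=F, B4=E, B5=F, B7=T, B8=T, B9=E, B10=T
input #8, r=1, t=13: events B2->E, B1->T, B2->E, B1->T, B2->E, B1->T, B2->E, B1->T, B2->E, B1->T, B2->S, B1->F, B4->E, B3->T, ...; outcomes B1=T, B1=F, B2=S, B2=E, B3=T, B3=F, B4=S, B4=E, B5=F, B7=F, B8=F, B9=S, B11=F, B12=S
union over the pool: B1=T, B1=F, B2=S, B2=E, B3=T, B3=F, B4=S, B4=E, B5=T, B5=F, B6=F, B7=T, B7=F, B8=T, B8=F, B9=S, B9=E, B10=T, B11=T, B11=F, B12=S, B12=E
uncovered (2 of 24): B6=T, B10=F

Answer: 2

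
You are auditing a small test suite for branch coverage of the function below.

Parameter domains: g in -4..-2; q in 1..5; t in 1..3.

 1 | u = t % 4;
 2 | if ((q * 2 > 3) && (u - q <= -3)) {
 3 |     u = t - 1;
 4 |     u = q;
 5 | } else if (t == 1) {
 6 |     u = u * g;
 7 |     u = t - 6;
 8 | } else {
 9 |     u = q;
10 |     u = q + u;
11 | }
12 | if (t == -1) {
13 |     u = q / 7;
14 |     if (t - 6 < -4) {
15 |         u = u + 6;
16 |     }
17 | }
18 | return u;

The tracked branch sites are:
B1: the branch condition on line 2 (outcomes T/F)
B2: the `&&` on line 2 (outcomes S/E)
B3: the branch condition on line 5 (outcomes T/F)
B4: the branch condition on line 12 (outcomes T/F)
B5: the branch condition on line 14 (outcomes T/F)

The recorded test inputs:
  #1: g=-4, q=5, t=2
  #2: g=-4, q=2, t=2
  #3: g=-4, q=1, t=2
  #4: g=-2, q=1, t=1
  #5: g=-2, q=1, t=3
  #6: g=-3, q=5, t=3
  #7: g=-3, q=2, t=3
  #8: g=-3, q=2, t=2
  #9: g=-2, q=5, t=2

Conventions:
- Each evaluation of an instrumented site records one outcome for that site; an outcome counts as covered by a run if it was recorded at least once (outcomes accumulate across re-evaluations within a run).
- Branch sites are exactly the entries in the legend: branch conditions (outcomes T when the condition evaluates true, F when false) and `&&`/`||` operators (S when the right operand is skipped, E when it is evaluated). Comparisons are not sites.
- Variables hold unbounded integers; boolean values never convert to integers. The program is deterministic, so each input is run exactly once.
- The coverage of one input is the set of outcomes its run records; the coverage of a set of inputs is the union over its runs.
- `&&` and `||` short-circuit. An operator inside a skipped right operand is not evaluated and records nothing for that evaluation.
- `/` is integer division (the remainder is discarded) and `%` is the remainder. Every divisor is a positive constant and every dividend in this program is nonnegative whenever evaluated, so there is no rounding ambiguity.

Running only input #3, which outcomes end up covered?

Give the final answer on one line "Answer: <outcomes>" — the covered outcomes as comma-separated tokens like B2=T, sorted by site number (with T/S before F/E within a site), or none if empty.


Event log for input #3 (g=-4, q=1, t=2):
  B2->S, B1->F, B3->F, B4->F
deduplicating events, the covered set is: B1=F, B2=S, B3=F, B4=F
Answer: B1=F, B2=S, B3=F, B4=F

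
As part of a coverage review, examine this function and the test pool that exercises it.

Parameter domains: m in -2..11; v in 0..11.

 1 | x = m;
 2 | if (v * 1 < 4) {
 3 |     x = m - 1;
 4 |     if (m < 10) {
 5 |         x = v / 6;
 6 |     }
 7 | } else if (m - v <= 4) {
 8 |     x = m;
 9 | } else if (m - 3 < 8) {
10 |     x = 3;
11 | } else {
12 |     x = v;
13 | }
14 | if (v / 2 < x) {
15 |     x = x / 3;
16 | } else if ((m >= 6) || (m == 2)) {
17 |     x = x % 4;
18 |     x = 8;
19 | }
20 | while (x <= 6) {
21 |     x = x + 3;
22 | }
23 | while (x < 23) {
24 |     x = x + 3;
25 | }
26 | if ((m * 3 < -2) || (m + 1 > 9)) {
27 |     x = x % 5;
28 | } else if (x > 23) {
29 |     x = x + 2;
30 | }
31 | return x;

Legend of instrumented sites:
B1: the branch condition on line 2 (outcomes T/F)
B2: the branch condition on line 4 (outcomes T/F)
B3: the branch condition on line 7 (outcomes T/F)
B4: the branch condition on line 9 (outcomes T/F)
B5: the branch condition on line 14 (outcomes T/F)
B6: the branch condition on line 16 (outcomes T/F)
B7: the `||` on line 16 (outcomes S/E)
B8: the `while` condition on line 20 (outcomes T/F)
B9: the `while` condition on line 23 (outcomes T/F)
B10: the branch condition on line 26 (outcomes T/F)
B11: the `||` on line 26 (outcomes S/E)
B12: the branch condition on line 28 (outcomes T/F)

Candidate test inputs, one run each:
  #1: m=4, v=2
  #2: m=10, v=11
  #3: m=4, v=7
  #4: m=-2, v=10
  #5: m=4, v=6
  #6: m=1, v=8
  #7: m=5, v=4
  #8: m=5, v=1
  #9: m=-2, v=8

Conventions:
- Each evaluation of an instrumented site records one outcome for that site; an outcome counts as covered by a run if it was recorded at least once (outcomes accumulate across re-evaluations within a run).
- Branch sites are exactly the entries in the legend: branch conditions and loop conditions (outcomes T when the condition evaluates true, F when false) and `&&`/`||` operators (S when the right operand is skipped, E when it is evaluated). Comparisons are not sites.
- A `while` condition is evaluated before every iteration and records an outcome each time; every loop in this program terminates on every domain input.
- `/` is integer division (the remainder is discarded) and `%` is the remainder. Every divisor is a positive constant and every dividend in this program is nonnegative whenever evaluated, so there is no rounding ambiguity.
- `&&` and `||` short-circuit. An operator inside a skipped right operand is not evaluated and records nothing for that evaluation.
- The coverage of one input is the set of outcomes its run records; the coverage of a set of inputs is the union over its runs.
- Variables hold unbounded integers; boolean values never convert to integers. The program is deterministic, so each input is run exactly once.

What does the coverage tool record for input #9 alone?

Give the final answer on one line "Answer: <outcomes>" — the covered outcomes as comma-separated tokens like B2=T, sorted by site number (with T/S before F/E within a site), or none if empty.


Simulating input #9 (m=-2, v=8) step by step:
  B1->F, B3->T, B5->F, B7->E, B6->F, B8->T, B8->T, B8->T, B8->F, B9->T
  B9->T, B9->T, B9->T, B9->T, B9->T, B9->F, B11->S, B10->T
collecting distinct outcomes: B1=F, B3=T, B5=F, B6=F, B7=E, B8=T, B8=F, B9=T, B9=F, B10=T, B11=S
Answer: B1=F, B3=T, B5=F, B6=F, B7=E, B8=T, B8=F, B9=T, B9=F, B10=T, B11=S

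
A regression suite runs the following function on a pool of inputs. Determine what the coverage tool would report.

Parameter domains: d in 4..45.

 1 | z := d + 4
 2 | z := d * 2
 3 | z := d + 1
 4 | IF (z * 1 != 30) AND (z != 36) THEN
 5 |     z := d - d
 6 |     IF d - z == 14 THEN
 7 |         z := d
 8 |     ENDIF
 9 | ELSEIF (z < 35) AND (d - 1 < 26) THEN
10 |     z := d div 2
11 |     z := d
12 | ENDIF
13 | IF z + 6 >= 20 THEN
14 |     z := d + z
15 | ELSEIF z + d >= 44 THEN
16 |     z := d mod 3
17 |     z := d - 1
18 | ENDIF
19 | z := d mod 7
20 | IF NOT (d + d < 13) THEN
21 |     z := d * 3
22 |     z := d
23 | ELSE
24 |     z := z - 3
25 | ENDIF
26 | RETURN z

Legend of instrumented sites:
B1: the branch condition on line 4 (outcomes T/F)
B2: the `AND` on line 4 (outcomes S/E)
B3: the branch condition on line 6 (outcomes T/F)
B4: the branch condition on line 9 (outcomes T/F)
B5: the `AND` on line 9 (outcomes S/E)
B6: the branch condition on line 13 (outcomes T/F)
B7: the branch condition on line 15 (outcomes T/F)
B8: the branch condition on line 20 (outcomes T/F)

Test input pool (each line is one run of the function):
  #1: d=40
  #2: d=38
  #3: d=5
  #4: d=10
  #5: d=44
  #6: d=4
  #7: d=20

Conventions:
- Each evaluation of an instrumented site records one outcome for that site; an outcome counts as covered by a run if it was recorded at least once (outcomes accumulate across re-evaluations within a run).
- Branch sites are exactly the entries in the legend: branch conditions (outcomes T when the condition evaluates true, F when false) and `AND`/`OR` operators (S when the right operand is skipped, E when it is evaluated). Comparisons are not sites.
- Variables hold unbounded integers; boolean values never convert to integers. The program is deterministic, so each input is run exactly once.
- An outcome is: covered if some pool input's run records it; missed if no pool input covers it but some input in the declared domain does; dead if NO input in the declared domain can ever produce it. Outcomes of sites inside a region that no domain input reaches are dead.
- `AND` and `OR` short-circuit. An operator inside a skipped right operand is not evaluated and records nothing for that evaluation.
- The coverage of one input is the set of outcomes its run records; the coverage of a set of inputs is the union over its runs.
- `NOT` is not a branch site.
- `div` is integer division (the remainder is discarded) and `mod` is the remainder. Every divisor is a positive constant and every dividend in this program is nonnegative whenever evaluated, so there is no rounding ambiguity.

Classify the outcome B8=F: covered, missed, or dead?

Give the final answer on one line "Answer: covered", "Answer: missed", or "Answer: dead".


B8=F is recorded by pool input(s) 3, 6 -> covered
Answer: covered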